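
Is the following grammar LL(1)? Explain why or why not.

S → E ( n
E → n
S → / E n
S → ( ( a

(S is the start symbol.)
Yes, the grammar is LL(1).

A grammar is LL(1) if for each non-terminal N with multiple productions, the predict sets of those productions are pairwise disjoint, where PREDICT(N → α) = (FIRST(α) \ {ε}) ∪ (FOLLOW(N) if α ⇒* ε).

Relevant sets:
  FIRST(E) = { 'n' }

For S:
  PREDICT(S → E '(' n) = { 'n' }
  PREDICT(S → '/' E n) = { '/' }
  PREDICT(S → '(' '(' a) = { '(' }
E has a single production, so nothing to check there.

All predict sets are disjoint. The grammar IS LL(1).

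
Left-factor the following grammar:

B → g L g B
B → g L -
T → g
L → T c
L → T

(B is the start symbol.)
Left-factoring transforms A → αβ₁ | αβ₂ into A → αA' and A' → β₁ | β₂
(α is the longest common prefix among the alternatives). Repeat until
no nonterminal has two alternatives with a common prefix.

Round 1: B has alternatives sharing prefix 'g L'. Introduce B': B → g L B'
  Add: B' → g B
  Add: B' → -

Round 2: L has alternatives sharing prefix 'T'. Introduce L': L → T L'
  Add: L' → c
  Add: L' → ε

No remaining common prefixes — done.

Resulting grammar:
B → g L B'
B' → g B
B' → -
T → g
L → T L'
L' → c
L' → ε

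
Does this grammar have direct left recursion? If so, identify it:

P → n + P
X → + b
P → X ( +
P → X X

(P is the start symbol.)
Direct left recursion occurs when N → N α for some non-terminal N (the right-hand side begins with the left-hand side itself).

P → n + P: starts with n
X → + b: starts with '+'
P → X ( +: starts with X
P → X X: starts with X

No direct left recursion found.

Answer: No direct left recursion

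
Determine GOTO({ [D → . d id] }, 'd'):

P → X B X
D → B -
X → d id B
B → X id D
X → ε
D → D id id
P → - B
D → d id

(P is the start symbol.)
{ [D → d . id] }

GOTO(I, 'd') = CLOSURE({ [A → αX.β] : [A → α.Xβ] ∈ I, X = 'd' })

Items with dot before 'd', with the dot advanced:
  [D → . d id] → [D → d . id]
Closure adds nothing (no advanced item has the dot before a non-terminal).

GOTO = { [D → d . id] }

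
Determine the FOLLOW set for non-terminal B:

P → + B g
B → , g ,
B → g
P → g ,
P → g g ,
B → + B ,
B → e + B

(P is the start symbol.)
In P → + B g: B is followed by g, add FIRST(g) \ {ε} = { 'g' }
In B → + B ,: B is followed by ',', add FIRST(',') \ {ε} = { ',' }
In B → e + B: B is at the end; this adds FOLLOW(B) to itself — nothing new

Taking the union: FOLLOW(B) = { ',', 'g' }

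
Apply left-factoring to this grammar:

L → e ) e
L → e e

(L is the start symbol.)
L → e L'
L' → ) e
L' → e

Left-factoring transforms A → αβ₁ | αβ₂ into A → αA' and A' → β₁ | β₂
(α is the longest common prefix among the alternatives). Repeat until
no nonterminal has two alternatives with a common prefix.

Round 1: L has alternatives sharing prefix 'e'. Introduce L': L → e L'
  Add: L' → ) e
  Add: L' → e

No remaining common prefixes — done.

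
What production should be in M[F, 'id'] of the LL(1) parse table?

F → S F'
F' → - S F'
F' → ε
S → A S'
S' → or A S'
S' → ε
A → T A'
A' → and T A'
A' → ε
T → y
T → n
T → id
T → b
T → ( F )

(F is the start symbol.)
F → S F'

To find M[F, 'id'], we find productions for F where 'id' is in the predict set (PREDICT(N → α) = (FIRST(α) \ {ε}) ∪ (FOLLOW(N) if α ⇒* ε)).

Relevant sets:
  FIRST(S) = { '(', 'b', 'id', 'n', 'y' }

F → S F': PREDICT = { '(', 'b', 'id', 'n', 'y' }
  'id' is in predict set, so this production goes in M[F, 'id']

M[F, 'id'] = F → S F'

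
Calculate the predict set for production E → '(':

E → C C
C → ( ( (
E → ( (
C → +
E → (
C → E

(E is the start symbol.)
{ '(' }

PREDICT(E → '(') = (FIRST(RHS) \ {ε}) ∪ (FOLLOW(E) if ε ∈ FIRST(RHS), i.e. RHS ⇒* ε)
FIRST('(') = { '(' }
ε ∉ FIRST('('), so FOLLOW(E) is not added.
PREDICT(E → '(') = { '(' }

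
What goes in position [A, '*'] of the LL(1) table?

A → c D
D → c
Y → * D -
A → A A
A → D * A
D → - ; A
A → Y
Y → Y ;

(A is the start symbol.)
To find M[A, '*'], we find productions for A where '*' is in the predict set (PREDICT(N → α) = (FIRST(α) \ {ε}) ∪ (FOLLOW(N) if α ⇒* ε)).

Relevant sets:
  FIRST(A) = { '*', '-', 'c' }
  FIRST(D) = { '-', 'c' }
  FIRST(Y) = { '*' }

A → c D: PREDICT = { 'c' }
A → A A: PREDICT = { '*', '-', 'c' }
  '*' is in predict set, so this production goes in M[A, '*']
A → D * A: PREDICT = { '-', 'c' }
A → Y: PREDICT = { '*' }
  '*' is in predict set, so this production goes in M[A, '*']

M[A, '*'] = A → A A, A → Y  (a multiply-defined cell — the grammar is not LL(1))

Answer: A → A A, A → Y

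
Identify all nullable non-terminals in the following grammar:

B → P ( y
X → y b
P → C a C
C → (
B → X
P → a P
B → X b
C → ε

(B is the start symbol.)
{ 'C' }

ε-productions: C → ε
So C is immediately nullable.
No further non-terminal can be added: every production for the remaining non-terminals contains a terminal or a non-nullable non-terminal.
Nullable = { 'C' }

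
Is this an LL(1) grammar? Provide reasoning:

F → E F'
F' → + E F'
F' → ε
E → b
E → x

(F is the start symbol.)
A grammar is LL(1) if for each non-terminal N with multiple productions, the predict sets of those productions are pairwise disjoint, where PREDICT(N → α) = (FIRST(α) \ {ε}) ∪ (FOLLOW(N) if α ⇒* ε).

Relevant sets:
  FOLLOW(F') = { $ }

For F':
  PREDICT(F' → '+' E F') = { '+' }
  PREDICT(F' → ε) = { $ }
For E:
  PREDICT(E → b) = { 'b' }
  PREDICT(E → x) = { 'x' }
F has a single production, so nothing to check there.

All predict sets are disjoint. The grammar IS LL(1).

Answer: Yes, the grammar is LL(1).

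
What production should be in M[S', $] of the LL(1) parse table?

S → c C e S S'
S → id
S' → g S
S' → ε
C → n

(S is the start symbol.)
To find M[S', $], we find productions for S' where $ is in the predict set (PREDICT(N → α) = (FIRST(α) \ {ε}) ∪ (FOLLOW(N) if α ⇒* ε)).

Relevant sets:
  FOLLOW(S') = { $, 'g' }

S' → g S: PREDICT = { 'g' }
S' → ε: PREDICT = { $, 'g' }
  $ is in predict set, so this production goes in M[S', $]

M[S', $] = S' → ε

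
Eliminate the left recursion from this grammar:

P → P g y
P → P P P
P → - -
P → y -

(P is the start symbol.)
P is directly left-recursive. The standard transformation for
  A → A α₁ | ... | A α_m | β₁ | ... | β_n
is
  A  → β₁ A' | ... | β_n A'
  A' → α₁ A' | ... | α_m A' | ε

P → - - becomes P → - - P'
P → y - becomes P → y - P'
P → P g y becomes P' → g y P'
P → P P P becomes P' → P P P'
Add P' → ε

Resulting grammar:
P → - - P'
P → y - P'
P' → g y P'
P' → P P P'
P' → ε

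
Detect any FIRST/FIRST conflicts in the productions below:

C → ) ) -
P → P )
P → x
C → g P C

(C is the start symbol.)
Yes. P → P ')' / P → x on { 'x' }

FIRST sets of the non-terminals at (or reachable through a nullable prefix from) the front of some alternative:
  FIRST(P) = { 'x' }

Productions for C:
  C → ) ) -: FIRST = { ')' }
  C → g P C: FIRST = { 'g' }
Productions for P:
  P → P ): FIRST = { 'x' }
  P → x: FIRST = { 'x' }

Conflict for P: P → P ) and P → x
  Overlap: { 'x' }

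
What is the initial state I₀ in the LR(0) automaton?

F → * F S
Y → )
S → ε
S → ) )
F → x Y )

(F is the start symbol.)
{ [F → . * F S], [F → . x Y )], [F' → . F] }

First, augment the grammar with F' → F
I₀ = CLOSURE({ [F' → . F] }):
  [F' → . F] has the dot before F: add [F → . * F S], [F → . x Y )]
No further items can be added.

I₀ = { [F → . * F S], [F → . x Y )], [F' → . F] }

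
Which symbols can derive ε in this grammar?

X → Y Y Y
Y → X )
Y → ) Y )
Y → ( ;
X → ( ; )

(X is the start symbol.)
None

A non-terminal is nullable if it can derive ε (the empty string): either it has an ε-production, or it has a production whose right-hand side consists entirely of nullable non-terminals.

There are no ε-productions, so no non-terminal can derive ε.
No non-terminals are nullable.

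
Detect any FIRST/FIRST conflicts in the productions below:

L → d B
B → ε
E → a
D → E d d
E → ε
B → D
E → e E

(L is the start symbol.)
FIRST sets of the non-terminals at (or reachable through a nullable prefix from) the front of some alternative:
  FIRST(D) = { 'a', 'd', 'e' }

Productions for B:
  B → ε: FIRST = { ε }
  B → D: FIRST = { 'a', 'd', 'e' }
Productions for E:
  E → a: FIRST = { 'a' }
  E → ε: FIRST = { ε }
  E → e E: FIRST = { 'e' }
L, D have only one production, so no FIRST/FIRST conflict is possible there.

All alternatives of each non-terminal have pairwise disjoint FIRST sets.

Answer: No FIRST/FIRST conflicts.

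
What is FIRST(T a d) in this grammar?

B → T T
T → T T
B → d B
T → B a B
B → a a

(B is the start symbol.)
FIRST sets of the non-terminals involved (from the grammar, by fixed-point iteration):
  FIRST(T) = { 'a', 'd' }

To compute FIRST(T a d), process the symbols left to right:
Symbol T is a non-terminal. Add FIRST(T) \ {ε} = { 'a', 'd' }
T is not nullable (ε ∉ FIRST(T)), so stop here.
FIRST(T a d) = { 'a', 'd' }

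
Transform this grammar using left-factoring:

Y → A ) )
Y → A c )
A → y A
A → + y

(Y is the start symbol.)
Left-factoring transforms A → αβ₁ | αβ₂ into A → αA' and A' → β₁ | β₂
(α is the longest common prefix among the alternatives). Repeat until
no nonterminal has two alternatives with a common prefix.

Round 1: Y has alternatives sharing prefix 'A'. Introduce Y': Y → A Y'
  Add: Y' → ) )
  Add: Y' → c )

No remaining common prefixes — done.

Resulting grammar:
Y → A Y'
Y' → ) )
Y' → c )
A → y A
A → + y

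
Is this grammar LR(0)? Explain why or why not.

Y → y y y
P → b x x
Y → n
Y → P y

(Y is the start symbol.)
A grammar is LR(0) if no state in the canonical LR(0) collection has:
  - both a shift item (dot before a terminal) and a complete item (shift-reduce conflict), or
  - two or more complete items (reduce-reduce conflict; the accept item [Y' → Y .] counts as a complete item here).

Augment with Y' → Y and build the canonical LR(0) collection (I0 = CLOSURE({[Y' → . Y]}), then GOTO on every symbol after a dot until no new states appear). It has 11 states:
  I0: { [P → . b x x], [Y → . P y], [Y → . n], [Y → . y y y], [Y' → . Y] }  — shift
  I1: { [Y → P . y] }  — shift
  I2: { [Y' → Y .] }  — accept
  I3: { [P → b . x x] }  — shift
  I4: { [Y → n .] }  — reduce
  I5: { [Y → y . y y] }  — shift
  I6: { [Y → y y . y] }  — shift
  I7: { [Y → y y y .] }  — reduce
  I8: { [P → b x . x] }  — shift
  I9: { [P → b x x .] }  — reduce
  I10: { [Y → P y .] }  — reduce

Every state is either a pure shift/goto state or contains exactly one complete item and nothing to shift — no conflicts. The grammar is LR(0).

Answer: Yes, the grammar is LR(0)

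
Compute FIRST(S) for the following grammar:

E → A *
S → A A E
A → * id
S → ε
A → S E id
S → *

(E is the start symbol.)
FIRST sets of the other non-terminals involved (by the same procedure, iterated to a fixed point):
  FIRST(A) = { '*' }

From S → A A E:
  - A is a non-terminal: add FIRST(A) \ {ε} = { '*' }
    A is not nullable, so stop
From S → ε:
  - ε-production, so ε ∈ FIRST(S)
From S → *:
  - '*' is a terminal: add '*' and stop

Collecting: FIRST(S) = { '*', ε }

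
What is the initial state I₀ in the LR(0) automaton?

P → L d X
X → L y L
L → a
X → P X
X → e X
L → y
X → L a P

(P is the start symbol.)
{ [L → . a], [L → . y], [P → . L d X], [P' → . P] }

First, augment the grammar with P' → P
I₀ = CLOSURE({ [P' → . P] }):
  [P' → . P] has the dot before P: add [P → . L d X]
  [P → . L d X] has the dot before L: add [L → . a], [L → . y]
No further items can be added.

I₀ = { [L → . a], [L → . y], [P → . L d X], [P' → . P] }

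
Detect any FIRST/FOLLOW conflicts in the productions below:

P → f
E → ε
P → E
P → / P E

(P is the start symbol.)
No FIRST/FOLLOW conflicts.

Nullable non-terminals: E, P.
FIRST sets used below: FIRST(E) = { ε }
E has a nullable alternative but only one production, so nothing to check.

P: nullable alternative(s) P → E; FOLLOW(P) = { $ }
  P → f: FIRST \ {ε} = { 'f' } — disjoint from FOLLOW(P)
  P → E: FIRST \ {ε} = { } — this is the only nullable alternative, skip
  P → / P E: FIRST \ {ε} = { '/' } — disjoint from FOLLOW(P)

No FIRST/FOLLOW conflicts found.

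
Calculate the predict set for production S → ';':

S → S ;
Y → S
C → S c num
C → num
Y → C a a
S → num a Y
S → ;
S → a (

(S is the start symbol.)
{ ';' }

PREDICT(S → ';') = (FIRST(RHS) \ {ε}) ∪ (FOLLOW(S) if ε ∈ FIRST(RHS), i.e. RHS ⇒* ε)
FIRST(';') = { ';' }
ε ∉ FIRST(';'), so FOLLOW(S) is not added.
PREDICT(S → ';') = { ';' }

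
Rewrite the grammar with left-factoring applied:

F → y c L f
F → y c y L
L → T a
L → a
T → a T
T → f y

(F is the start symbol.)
Left-factoring transforms A → αβ₁ | αβ₂ into A → αA' and A' → β₁ | β₂
(α is the longest common prefix among the alternatives). Repeat until
no nonterminal has two alternatives with a common prefix.

Round 1: F has alternatives sharing prefix 'y c'. Introduce F': F → y c F'
  Add: F' → L f
  Add: F' → y L

No remaining common prefixes — done.

Resulting grammar:
F → y c F'
F' → L f
F' → y L
L → T a
L → a
T → a T
T → f y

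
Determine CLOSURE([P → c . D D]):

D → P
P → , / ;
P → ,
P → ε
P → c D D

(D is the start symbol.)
To compute CLOSURE, for each item [A → α.Bβ] where B is a non-terminal, add [B → .γ] for all productions B → γ; repeat for the newly added items until nothing changes.

Start with: [P → c . D D]
  [P → c . D D] has the dot before D: add [D → . P]
  [D → . P] has the dot before P: add [P → . , / ;], [P → . ,], [P → .], [P → . c D D]
No further items can be added.

CLOSURE = { [D → . P], [P → . , / ;], [P → . ,], [P → . c D D], [P → .], [P → c . D D] }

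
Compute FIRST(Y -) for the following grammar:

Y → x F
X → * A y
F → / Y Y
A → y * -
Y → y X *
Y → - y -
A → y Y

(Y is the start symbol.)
{ '-', 'x', 'y' }

FIRST sets of the non-terminals involved (from the grammar, by fixed-point iteration):
  FIRST(Y) = { '-', 'x', 'y' }

To compute FIRST(Y -), process the symbols left to right:
Symbol Y is a non-terminal. Add FIRST(Y) \ {ε} = { '-', 'x', 'y' }
Y is not nullable (ε ∉ FIRST(Y)), so stop here.
FIRST(Y -) = { '-', 'x', 'y' }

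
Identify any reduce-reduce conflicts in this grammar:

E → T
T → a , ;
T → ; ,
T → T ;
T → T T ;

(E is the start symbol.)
Yes — I9: [T → T ; .] vs [T → T T ; .]

A reduce-reduce conflict occurs when an LR(0) state has two complete items [A → α .] and [B → β .] — both call for a reduction, and with no lookahead the parser cannot choose between them.

Augment with E' → E and build the canonical LR(0) collection (I0 = CLOSURE({[E' → . E]}), then GOTO on every symbol after a dot until no new states appear). It has 11 states:
  I0: { [E → . T], [E' → . E], [T → . ; ,], [T → . T ;], [T → . T T ;], [T → . a , ;] }  — shift
  I1: { [T → ; . ,] }  — shift
  I2: { [E' → E .] }  — accept
  I3: { [E → T .], [T → . ; ,], [T → . T ;], [T → . T T ;], [T → . a , ;], [T → T . ;], [T → T . T ;] }  — shift, reduce
  I4: { [T → a . , ;] }  — shift
  I5: { [T → a , . ;] }  — shift
  I6: { [T → a , ; .] }  — reduce
  I7: { [T → ; . ,], [T → T ; .] }  — shift, reduce
  I8: { [T → . ; ,], [T → . T ;], [T → . T T ;], [T → . a , ;], [T → T . ;], [T → T . T ;], [T → T T . ;] }  — shift
  I9: { [T → ; . ,], [T → T ; .], [T → T T ; .] }  — shift, 2 reduces
  I10: { [T → ; , .] }  — reduce

I9 contains complete items [T → T ; .], [T → T T ; .] — reduce-reduce conflict.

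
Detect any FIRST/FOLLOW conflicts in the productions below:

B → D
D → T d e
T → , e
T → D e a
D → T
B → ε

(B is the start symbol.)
No FIRST/FOLLOW conflicts.

Nullable non-terminals: B.
FIRST sets used below: FIRST(D) = { ',' }

B: nullable alternative(s) B → ε; FOLLOW(B) = { $ }
  B → D: FIRST \ {ε} = { ',' } — disjoint from FOLLOW(B)
  B → ε: FIRST \ {ε} = { } — this is the only nullable alternative, skip

D, T have no nullable alternative, so no FIRST/FOLLOW check is needed there.

No FIRST/FOLLOW conflicts found.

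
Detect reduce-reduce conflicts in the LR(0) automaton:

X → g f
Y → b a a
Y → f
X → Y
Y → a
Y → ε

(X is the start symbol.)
Augment with X' → X and build the canonical LR(0) collection (I0 = CLOSURE({[X' → . X]}), then GOTO on every symbol after a dot until no new states appear). It has 10 states:
  I0: { [X → . Y], [X → . g f], [X' → . X], [Y → . a], [Y → . b a a], [Y → . f], [Y → .] }  — shift, reduce
  I1: { [X' → X .] }  — accept
  I2: { [X → Y .] }  — reduce
  I3: { [Y → a .] }  — reduce
  I4: { [Y → b . a a] }  — shift
  I5: { [Y → f .] }  — reduce
  I6: { [X → g . f] }  — shift
  I7: { [X → g f .] }  — reduce
  I8: { [Y → b a . a] }  — shift
  I9: { [Y → b a a .] }  — reduce

No state contains more than one complete item.

Answer: No reduce-reduce conflicts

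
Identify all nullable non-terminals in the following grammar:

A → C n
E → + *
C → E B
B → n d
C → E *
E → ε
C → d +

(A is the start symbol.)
{ 'E' }

ε-productions: E → ε
So E is immediately nullable.
No further non-terminal can be added: every production for the remaining non-terminals contains a terminal or a non-nullable non-terminal.
Nullable = { 'E' }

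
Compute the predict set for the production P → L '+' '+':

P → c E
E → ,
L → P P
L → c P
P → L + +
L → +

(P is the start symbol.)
PREDICT(P → L '+' '+') = (FIRST(RHS) \ {ε}) ∪ (FOLLOW(P) if ε ∈ FIRST(RHS), i.e. RHS ⇒* ε)
FIRST(L) = { '+', 'c' }
FIRST(L '+' '+') = { '+', 'c' }
ε ∉ FIRST(L '+' '+'), so FOLLOW(P) is not added.
PREDICT(P → L '+' '+') = { '+', 'c' }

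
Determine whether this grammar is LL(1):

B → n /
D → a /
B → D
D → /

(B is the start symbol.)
Yes, the grammar is LL(1).

A grammar is LL(1) if for each non-terminal N with multiple productions, the predict sets of those productions are pairwise disjoint, where PREDICT(N → α) = (FIRST(α) \ {ε}) ∪ (FOLLOW(N) if α ⇒* ε).

Relevant sets:
  FIRST(D) = { '/', 'a' }

For B:
  PREDICT(B → n '/') = { 'n' }
  PREDICT(B → D) = { '/', 'a' }
For D:
  PREDICT(D → a '/') = { 'a' }
  PREDICT(D → '/') = { '/' }

All predict sets are disjoint. The grammar IS LL(1).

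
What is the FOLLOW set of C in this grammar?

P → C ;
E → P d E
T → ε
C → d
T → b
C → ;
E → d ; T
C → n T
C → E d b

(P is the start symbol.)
In P → C ;: C is followed by ';', add FIRST(';') \ {ε} = { ';' }

Taking the union: FOLLOW(C) = { ';' }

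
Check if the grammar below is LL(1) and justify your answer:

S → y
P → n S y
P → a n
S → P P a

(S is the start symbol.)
A grammar is LL(1) if for each non-terminal N with multiple productions, the predict sets of those productions are pairwise disjoint, where PREDICT(N → α) = (FIRST(α) \ {ε}) ∪ (FOLLOW(N) if α ⇒* ε).

Relevant sets:
  FIRST(P) = { 'a', 'n' }

For S:
  PREDICT(S → y) = { 'y' }
  PREDICT(S → P P a) = { 'a', 'n' }
For P:
  PREDICT(P → n S y) = { 'n' }
  PREDICT(P → a n) = { 'a' }

All predict sets are disjoint. The grammar IS LL(1).

Answer: Yes, the grammar is LL(1).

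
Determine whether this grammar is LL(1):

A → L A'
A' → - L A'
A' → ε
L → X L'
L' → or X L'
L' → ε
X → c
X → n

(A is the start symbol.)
Yes, the grammar is LL(1).

A grammar is LL(1) if for each non-terminal N with multiple productions, the predict sets of those productions are pairwise disjoint, where PREDICT(N → α) = (FIRST(α) \ {ε}) ∪ (FOLLOW(N) if α ⇒* ε).

Relevant sets:
  FOLLOW(A') = { $ }
  FOLLOW(L') = { $, '-' }

For A':
  PREDICT(A' → '-' L A') = { '-' }
  PREDICT(A' → ε) = { $ }
For L':
  PREDICT(L' → or X L') = { 'or' }
  PREDICT(L' → ε) = { $, '-' }
For X:
  PREDICT(X → c) = { 'c' }
  PREDICT(X → n) = { 'n' }
A, L have a single production, so nothing to check there.

All predict sets are disjoint. The grammar IS LL(1).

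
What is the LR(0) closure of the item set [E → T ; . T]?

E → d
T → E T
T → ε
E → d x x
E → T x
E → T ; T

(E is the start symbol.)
To compute CLOSURE, for each item [A → α.Bβ] where B is a non-terminal, add [B → .γ] for all productions B → γ; repeat for the newly added items until nothing changes.

Start with: [E → T ; . T]
  [E → T ; . T] has the dot before T: add [T → . E T], [T → .]
  [T → . E T] has the dot before E: add [E → . d], [E → . d x x], [E → . T x], [E → . T ; T]
No further items can be added.

CLOSURE = { [E → . T ; T], [E → . T x], [E → . d x x], [E → . d], [E → T ; . T], [T → . E T], [T → .] }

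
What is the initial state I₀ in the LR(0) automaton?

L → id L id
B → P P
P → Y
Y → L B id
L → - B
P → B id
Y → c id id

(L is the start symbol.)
First, augment the grammar with L' → L
I₀ = CLOSURE({ [L' → . L] }):
  [L' → . L] has the dot before L: add [L → . id L id], [L → . - B]
No further items can be added.

I₀ = { [L → . - B], [L → . id L id], [L' → . L] }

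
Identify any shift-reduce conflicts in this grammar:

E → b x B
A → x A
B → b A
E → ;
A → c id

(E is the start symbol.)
A shift-reduce conflict occurs when an LR(0) state has both:
  - a complete (reduce) item [A → α .] (dot at the end), and
  - a shift item [B → β . c γ] (dot before a terminal).

Augment with E' → E and build the canonical LR(0) collection (I0 = CLOSURE({[E' → . E]}), then GOTO on every symbol after a dot until no new states appear). It has 12 states:
  I0: { [E → . ;], [E → . b x B], [E' → . E] }  — shift
  I1: { [E → ; .] }  — reduce
  I2: { [E' → E .] }  — accept
  I3: { [E → b . x B] }  — shift
  I4: { [B → . b A], [E → b x . B] }  — shift
  I5: { [E → b x B .] }  — reduce
  I6: { [A → . c id], [A → . x A], [B → b . A] }  — shift
  I7: { [B → b A .] }  — reduce
  I8: { [A → c . id] }  — shift
  I9: { [A → . c id], [A → . x A], [A → x . A] }  — shift
  I10: { [A → x A .] }  — reduce
  I11: { [A → c id .] }  — reduce

No state contains both a complete item and a shift item.

Answer: No shift-reduce conflicts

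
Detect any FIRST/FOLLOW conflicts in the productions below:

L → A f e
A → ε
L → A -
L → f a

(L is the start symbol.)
Nullable non-terminals: A.
A has a nullable alternative but only one production, so nothing to check.

L has no nullable alternative, so no FIRST/FOLLOW check is needed there.

No FIRST/FOLLOW conflicts found.

Answer: No FIRST/FOLLOW conflicts.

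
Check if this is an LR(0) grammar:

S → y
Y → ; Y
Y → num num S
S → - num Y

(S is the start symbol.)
Augment with S' → S and build the canonical LR(0) collection (I0 = CLOSURE({[S' → . S]}), then GOTO on every symbol after a dot until no new states appear). It has 11 states:
  I0: { [S → . - num Y], [S → . y], [S' → . S] }  — shift
  I1: { [S → - . num Y] }  — shift
  I2: { [S' → S .] }  — accept
  I3: { [S → y .] }  — reduce
  I4: { [S → - num . Y], [Y → . ; Y], [Y → . num num S] }  — shift
  I5: { [Y → . ; Y], [Y → . num num S], [Y → ; . Y] }  — shift
  I6: { [S → - num Y .] }  — reduce
  I7: { [Y → num . num S] }  — shift
  I8: { [S → . - num Y], [S → . y], [Y → num num . S] }  — shift
  I9: { [Y → num num S .] }  — reduce
  I10: { [Y → ; Y .] }  — reduce

Every state is either a pure shift/goto state or contains exactly one complete item and nothing to shift — no conflicts. The grammar is LR(0).

Answer: Yes, the grammar is LR(0)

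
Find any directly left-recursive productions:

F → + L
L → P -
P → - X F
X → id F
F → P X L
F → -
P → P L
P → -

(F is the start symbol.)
Direct left recursion occurs when N → N α for some non-terminal N (the right-hand side begins with the left-hand side itself).

F → + L: starts with '+'
L → P -: starts with P
P → - X F: starts with '-'
X → id F: starts with id
F → P X L: starts with P
F → -: starts with '-'
P → P L: LEFT RECURSIVE (starts with P)
P → -: starts with '-'

The grammar has direct left recursion on: P.

Answer: Yes, P is left-recursive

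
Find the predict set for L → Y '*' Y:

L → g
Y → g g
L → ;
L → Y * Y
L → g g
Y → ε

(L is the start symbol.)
PREDICT(L → Y '*' Y) = (FIRST(RHS) \ {ε}) ∪ (FOLLOW(L) if ε ∈ FIRST(RHS), i.e. RHS ⇒* ε)
FIRST(Y) = { 'g', ε }
FIRST(Y '*' Y) = { '*', 'g' }
ε ∉ FIRST(Y '*' Y), so FOLLOW(L) is not added.
PREDICT(L → Y '*' Y) = { '*', 'g' }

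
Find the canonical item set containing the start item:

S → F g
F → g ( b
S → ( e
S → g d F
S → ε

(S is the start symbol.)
{ [F → . g ( b], [S → . ( e], [S → . F g], [S → . g d F], [S → .], [S' → . S] }

First, augment the grammar with S' → S
I₀ = CLOSURE({ [S' → . S] }):
  [S' → . S] has the dot before S: add [S → . F g], [S → . ( e], [S → . g d F], [S → .]
  [S → . F g] has the dot before F: add [F → . g ( b]
No further items can be added.

I₀ = { [F → . g ( b], [S → . ( e], [S → . F g], [S → . g d F], [S → .], [S' → . S] }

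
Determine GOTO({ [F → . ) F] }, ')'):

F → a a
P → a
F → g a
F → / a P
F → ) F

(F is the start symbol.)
{ [F → ) . F], [F → . ) F], [F → . / a P], [F → . a a], [F → . g a] }

GOTO(I, ')') = CLOSURE({ [A → αX.β] : [A → α.Xβ] ∈ I, X = ')' })

Items with dot before ')', with the dot advanced:
  [F → . ) F] → [F → ) . F]
Closure of the advanced items:
  [F → ) . F] has the dot before F: add [F → . a a], [F → . g a], [F → . / a P], [F → . ) F]

GOTO = { [F → ) . F], [F → . ) F], [F → . / a P], [F → . a a], [F → . g a] }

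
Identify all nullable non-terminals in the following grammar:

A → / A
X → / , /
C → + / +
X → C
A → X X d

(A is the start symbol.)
A non-terminal is nullable if it can derive ε (the empty string): either it has an ε-production, or it has a production whose right-hand side consists entirely of nullable non-terminals.

There are no ε-productions, so no non-terminal can derive ε.
No non-terminals are nullable.

Answer: None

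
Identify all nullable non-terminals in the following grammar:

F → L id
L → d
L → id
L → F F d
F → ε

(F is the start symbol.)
A non-terminal is nullable if it can derive ε (the empty string): either it has an ε-production, or it has a production whose right-hand side consists entirely of nullable non-terminals.

ε-productions: F → ε
So F is immediately nullable.
No further non-terminal can be added: every production for the remaining non-terminals contains a terminal or a non-nullable non-terminal.
Nullable = { 'F' }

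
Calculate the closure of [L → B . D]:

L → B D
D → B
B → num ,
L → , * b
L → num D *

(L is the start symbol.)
{ [B → . num ,], [D → . B], [L → B . D] }

To compute CLOSURE, for each item [A → α.Bβ] where B is a non-terminal, add [B → .γ] for all productions B → γ; repeat for the newly added items until nothing changes.

Start with: [L → B . D]
  [L → B . D] has the dot before D: add [D → . B]
  [D → . B] has the dot before B: add [B → . num ,]
No further items can be added.

CLOSURE = { [B → . num ,], [D → . B], [L → B . D] }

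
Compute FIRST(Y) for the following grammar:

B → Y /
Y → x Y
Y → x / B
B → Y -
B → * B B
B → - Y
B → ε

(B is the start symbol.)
From Y → x Y:
  - x is a terminal: add 'x' and stop
From Y → x / B:
  - x is a terminal: add 'x' and stop

Collecting: FIRST(Y) = { 'x' }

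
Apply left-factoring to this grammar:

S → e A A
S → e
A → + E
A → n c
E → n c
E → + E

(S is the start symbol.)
Left-factoring transforms A → αβ₁ | αβ₂ into A → αA' and A' → β₁ | β₂
(α is the longest common prefix among the alternatives). Repeat until
no nonterminal has two alternatives with a common prefix.

Round 1: S has alternatives sharing prefix 'e'. Introduce S': S → e S'
  Add: S' → A A
  Add: S' → ε

No remaining common prefixes — done.

Resulting grammar:
S → e S'
S' → A A
S' → ε
A → + E
A → n c
E → n c
E → + E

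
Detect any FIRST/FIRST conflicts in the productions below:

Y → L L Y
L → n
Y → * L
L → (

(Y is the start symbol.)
A FIRST/FIRST conflict occurs when two productions N → α and N → β for the same non-terminal have FIRST(α) ∩ FIRST(β) ≠ ∅ (with ε ∈ FIRST of a nullable right-hand side, so two nullable alternatives also conflict).

FIRST sets of the non-terminals at (or reachable through a nullable prefix from) the front of some alternative:
  FIRST(L) = { '(', 'n' }

Productions for Y:
  Y → L L Y: FIRST = { '(', 'n' }
  Y → * L: FIRST = { '*' }
Productions for L:
  L → n: FIRST = { 'n' }
  L → (: FIRST = { '(' }

All alternatives of each non-terminal have pairwise disjoint FIRST sets.

Answer: No FIRST/FIRST conflicts.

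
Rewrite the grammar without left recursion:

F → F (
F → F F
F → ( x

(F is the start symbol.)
F → ( x F'
F' → ( F'
F' → F F'
F' → ε

F is directly left-recursive. The standard transformation for
  A → A α₁ | ... | A α_m | β₁ | ... | β_n
is
  A  → β₁ A' | ... | β_n A'
  A' → α₁ A' | ... | α_m A' | ε

F → ( x becomes F → ( x F'
F → F ( becomes F' → ( F'
F → F F becomes F' → F F'
Add F' → ε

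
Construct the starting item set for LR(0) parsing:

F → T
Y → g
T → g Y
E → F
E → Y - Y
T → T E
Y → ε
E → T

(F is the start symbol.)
{ [F → . T], [F' → . F], [T → . T E], [T → . g Y] }

First, augment the grammar with F' → F
I₀ = CLOSURE({ [F' → . F] }):
  [F' → . F] has the dot before F: add [F → . T]
  [F → . T] has the dot before T: add [T → . g Y], [T → . T E]
No further items can be added.

I₀ = { [F → . T], [F' → . F], [T → . T E], [T → . g Y] }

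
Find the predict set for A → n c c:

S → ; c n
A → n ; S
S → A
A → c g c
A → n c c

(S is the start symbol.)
{ 'n' }

PREDICT(A → n c c) = (FIRST(RHS) \ {ε}) ∪ (FOLLOW(A) if ε ∈ FIRST(RHS), i.e. RHS ⇒* ε)
FIRST(n c c) = { 'n' }
ε ∉ FIRST(n c c), so FOLLOW(A) is not added.
PREDICT(A → n c c) = { 'n' }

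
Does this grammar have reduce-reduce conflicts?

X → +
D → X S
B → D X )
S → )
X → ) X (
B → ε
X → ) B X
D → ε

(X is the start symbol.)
Yes — I1: [B → .] vs [D → .]

A reduce-reduce conflict occurs when an LR(0) state has two complete items [A → α .] and [B → β .] — both call for a reduction, and with no lookahead the parser cannot choose between them.

Augment with X' → X and build the canonical LR(0) collection (I0 = CLOSURE({[X' → . X]}), then GOTO on every symbol after a dot until no new states appear). It has 13 states:
  I0: { [X → . ) B X], [X → . ) X (], [X → . +], [X' → . X] }  — shift
  I1: { [B → . D X )], [B → .], [D → . X S], [D → .], [X → ) . B X], [X → ) . X (], [X → . ) B X], [X → . ) X (], [X → . +] }  — shift, 2 reduces
  I2: { [X → + .] }  — reduce
  I3: { [X' → X .] }  — accept
  I4: { [X → ) B . X], [X → . ) B X], [X → . ) X (], [X → . +] }  — shift
  I5: { [B → D . X )], [X → . ) B X], [X → . ) X (], [X → . +] }  — shift
  I6: { [D → X . S], [S → . )], [X → ) X . (] }  — shift
  I7: { [X → ) X ( .] }  — reduce
  I8: { [S → ) .] }  — reduce
  I9: { [D → X S .] }  — reduce
  I10: { [B → D X . )] }  — shift
  I11: { [B → D X ) .] }  — reduce
  I12: { [X → ) B X .] }  — reduce

I1 contains complete items [B → .], [D → .] — reduce-reduce conflict.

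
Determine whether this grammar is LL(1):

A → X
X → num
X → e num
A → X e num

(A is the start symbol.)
Relevant sets:
  FIRST(X) = { 'e', 'num' }

For A:
  PREDICT(A → X) = { 'e', 'num' }
  PREDICT(A → X e num) = { 'e', 'num' }
For X:
  PREDICT(X → num) = { 'num' }
  PREDICT(X → e num) = { 'e' }

Conflict found: Predict set conflict for A: { 'e', 'num' }
The grammar is NOT LL(1).

Answer: No. Predict set conflict for A: { 'e', 'num' }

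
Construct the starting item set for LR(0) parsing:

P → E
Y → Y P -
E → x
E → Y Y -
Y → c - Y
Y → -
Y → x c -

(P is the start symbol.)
{ [E → . Y Y -], [E → . x], [P → . E], [P' → . P], [Y → . -], [Y → . Y P -], [Y → . c - Y], [Y → . x c -] }

First, augment the grammar with P' → P
I₀ = CLOSURE({ [P' → . P] }):
  [P' → . P] has the dot before P: add [P → . E]
  [P → . E] has the dot before E: add [E → . x], [E → . Y Y -]
  [E → . Y Y -] has the dot before Y: add [Y → . Y P -], [Y → . c - Y], [Y → . -], [Y → . x c -]
No further items can be added.

I₀ = { [E → . Y Y -], [E → . x], [P → . E], [P' → . P], [Y → . -], [Y → . Y P -], [Y → . c - Y], [Y → . x c -] }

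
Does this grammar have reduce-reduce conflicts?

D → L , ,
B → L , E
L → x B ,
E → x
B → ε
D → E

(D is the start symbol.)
Yes — I4: [B → .] vs [E → x .]

A reduce-reduce conflict occurs when an LR(0) state has two complete items [A → α .] and [B → β .] — both call for a reduction, and with no lookahead the parser cannot choose between them.

Augment with D' → D and build the canonical LR(0) collection (I0 = CLOSURE({[D' → . D]}), then GOTO on every symbol after a dot until no new states appear). It has 14 states:
  I0: { [D → . E], [D → . L , ,], [D' → . D], [E → . x], [L → . x B ,] }  — shift
  I1: { [D' → D .] }  — accept
  I2: { [D → E .] }  — reduce
  I3: { [D → L . , ,] }  — shift
  I4: { [B → . L , E], [B → .], [E → x .], [L → . x B ,], [L → x . B ,] }  — shift, 2 reduces
  I5: { [L → x B . ,] }  — shift
  I6: { [B → L . , E] }  — shift
  I7: { [B → . L , E], [B → .], [L → . x B ,], [L → x . B ,] }  — shift, reduce
  I8: { [B → L , . E], [E → . x] }  — shift
  I9: { [B → L , E .] }  — reduce
  I10: { [E → x .] }  — reduce
  I11: { [L → x B , .] }  — reduce
  I12: { [D → L , . ,] }  — shift
  I13: { [D → L , , .] }  — reduce

I4 contains complete items [B → .], [E → x .] — reduce-reduce conflict.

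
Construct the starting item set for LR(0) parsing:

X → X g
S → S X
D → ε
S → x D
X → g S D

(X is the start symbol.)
First, augment the grammar with X' → X
I₀ = CLOSURE({ [X' → . X] }):
  [X' → . X] has the dot before X: add [X → . X g], [X → . g S D]
No further items can be added.

I₀ = { [X → . X g], [X → . g S D], [X' → . X] }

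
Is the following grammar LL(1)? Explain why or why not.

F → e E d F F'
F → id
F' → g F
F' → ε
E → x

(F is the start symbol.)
A grammar is LL(1) if for each non-terminal N with multiple productions, the predict sets of those productions are pairwise disjoint, where PREDICT(N → α) = (FIRST(α) \ {ε}) ∪ (FOLLOW(N) if α ⇒* ε).

Relevant sets:
  FOLLOW(F') = { $, 'g' }

For F:
  PREDICT(F → e E d F F') = { 'e' }
  PREDICT(F → id) = { 'id' }
For F':
  PREDICT(F' → g F) = { 'g' }
  PREDICT(F' → ε) = { $, 'g' }
E has a single production, so nothing to check there.

Conflict found: Predict set conflict for F': { 'g' }
The grammar is NOT LL(1).

Answer: No. Predict set conflict for F': { 'g' }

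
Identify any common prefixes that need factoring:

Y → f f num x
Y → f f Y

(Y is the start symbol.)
Left-factoring is needed when two productions for the same non-terminal
share a common prefix on the right-hand side.

Productions for Y:
  Y → f f num x
  Y → f f Y

Found common prefix 'f f' in productions for Y

Answer: Yes, Y has productions with common prefix 'f f'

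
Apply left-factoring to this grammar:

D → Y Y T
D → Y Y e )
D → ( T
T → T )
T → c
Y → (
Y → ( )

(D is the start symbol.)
Left-factoring transforms A → αβ₁ | αβ₂ into A → αA' and A' → β₁ | β₂
(α is the longest common prefix among the alternatives). Repeat until
no nonterminal has two alternatives with a common prefix.

Round 1: D has alternatives sharing prefix 'Y Y'. Introduce D': D → Y Y D'
  Add: D' → T
  Add: D' → e )

Round 2: Y has alternatives sharing prefix '('. Introduce Y': Y → ( Y'
  Add: Y' → ε
  Add: Y' → )

No remaining common prefixes — done.

Resulting grammar:
D → Y Y D'
D' → T
D' → e )
D → ( T
T → T )
T → c
Y → ( Y'
Y' → ε
Y' → )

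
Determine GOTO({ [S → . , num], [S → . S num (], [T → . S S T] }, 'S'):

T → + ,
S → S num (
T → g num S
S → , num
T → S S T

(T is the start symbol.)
GOTO(I, 'S') = CLOSURE({ [A → αX.β] : [A → α.Xβ] ∈ I, X = 'S' })

Items with dot before 'S', with the dot advanced:
  [S → . S num (] → [S → S . num (]
  [T → . S S T] → [T → S . S T]
Closure of the advanced items:
  [T → S . S T] has the dot before S: add [S → . S num (], [S → . , num]

GOTO = { [S → . , num], [S → . S num (], [S → S . num (], [T → S . S T] }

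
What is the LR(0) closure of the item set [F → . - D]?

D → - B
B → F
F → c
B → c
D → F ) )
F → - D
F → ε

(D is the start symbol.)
Start with: [F → . - D]
The dot precedes the terminal '-', so nothing is added.

CLOSURE = { [F → . - D] }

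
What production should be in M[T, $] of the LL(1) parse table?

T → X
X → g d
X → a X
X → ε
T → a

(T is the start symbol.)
T → X

To find M[T, $], we find productions for T where $ is in the predict set (PREDICT(N → α) = (FIRST(α) \ {ε}) ∪ (FOLLOW(N) if α ⇒* ε)).

Relevant sets:
  FIRST(X) = { 'a', 'g', ε }
  FOLLOW(T) = { $ }

T → X: PREDICT = { $, 'a', 'g' }
  $ is in predict set, so this production goes in M[T, $]
T → a: PREDICT = { 'a' }

M[T, $] = T → X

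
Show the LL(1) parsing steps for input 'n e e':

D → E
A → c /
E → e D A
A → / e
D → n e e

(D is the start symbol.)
Stack is shown with the top on the left.

Stack    Input    Action
------------------------
D $      n e e $  output D → n e e
n e e $  n e e $  match 'n'
e e $    e e $    match 'e'
e $      e $      match 'e'
$        $        accept

The string is accepted.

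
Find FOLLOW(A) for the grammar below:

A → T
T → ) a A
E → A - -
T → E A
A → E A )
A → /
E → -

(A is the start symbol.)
{ $, ')', '-' }

To compute FOLLOW(A), find every occurrence of A on a right-hand side N → α A β: add FIRST(β) \ {ε}, and if β is empty or nullable also add FOLLOW(N). Iterate to a fixed point.

A is the start symbol, so $ ∈ FOLLOW(A).
In T → ) a A: A is at the end, add FOLLOW(T)
In E → A - -: A is followed by '-' '-', add FIRST('-' '-') \ {ε} = { '-' }
In T → E A: A is at the end, add FOLLOW(T)
In A → E A ): A is followed by ')', add FIRST(')') \ {ε} = { ')' }

The FOLLOW sets referred to above (computed the same way, to a fixed point):
  FOLLOW(T) = { $, ')', '-' }

Taking the union: FOLLOW(A) = { $, ')', '-' }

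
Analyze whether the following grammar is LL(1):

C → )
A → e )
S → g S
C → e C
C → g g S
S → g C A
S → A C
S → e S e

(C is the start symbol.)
No. Predict set conflict for S: { 'g' }

A grammar is LL(1) if for each non-terminal N with multiple productions, the predict sets of those productions are pairwise disjoint, where PREDICT(N → α) = (FIRST(α) \ {ε}) ∪ (FOLLOW(N) if α ⇒* ε).

Relevant sets:
  FIRST(A) = { 'e' }

For C:
  PREDICT(C → ')') = { ')' }
  PREDICT(C → e C) = { 'e' }
  PREDICT(C → g g S) = { 'g' }
For S:
  PREDICT(S → g S) = { 'g' }
  PREDICT(S → g C A) = { 'g' }
  PREDICT(S → A C) = { 'e' }
  PREDICT(S → e S e) = { 'e' }
A has a single production, so nothing to check there.

Conflict found: Predict set conflict for S: { 'g' }
The grammar is NOT LL(1).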